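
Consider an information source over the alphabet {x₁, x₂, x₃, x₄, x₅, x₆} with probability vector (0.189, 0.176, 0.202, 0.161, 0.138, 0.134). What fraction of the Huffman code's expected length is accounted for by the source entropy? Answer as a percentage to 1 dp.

Entropy H = −Σ p log₂ p ≈ 2.5686 bits.
Huffman merges: 67/500+69/500→34/125; 161/1000+22/125→337/1000; 189/1000+101/500→391/1000; 34/125+337/1000→609/1000; 391/1000+609/1000→1. L = 2609/1000 ≈ 2.6090.
Efficiency = H/L = 2.5686/2.6090 = 98.5%.

98.5%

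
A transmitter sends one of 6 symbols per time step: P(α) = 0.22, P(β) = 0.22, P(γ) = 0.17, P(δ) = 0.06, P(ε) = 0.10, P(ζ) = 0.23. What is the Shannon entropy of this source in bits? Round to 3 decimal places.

2.459 bits

H = −Σ pᵢ log₂ pᵢ.
−0.22·log₂(0.22) = 0.4806
−0.22·log₂(0.22) = 0.4806
−0.17·log₂(0.17) = 0.4346
−0.06·log₂(0.06) = 0.2435
−0.10·log₂(0.10) = 0.3322
−0.23·log₂(0.23) = 0.4877
Sum ≈ 2.4591 → 2.459 bits.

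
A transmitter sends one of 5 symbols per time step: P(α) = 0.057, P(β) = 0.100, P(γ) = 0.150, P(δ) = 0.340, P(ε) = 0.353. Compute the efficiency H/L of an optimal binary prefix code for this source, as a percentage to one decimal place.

96.5%

Entropy H = −Σ p log₂ p ≈ 2.0378 bits.
Huffman merges: 57/1000+1/10→157/1000; 3/20+157/1000→307/1000; 307/1000+17/50→647/1000; 353/1000+647/1000→1. L = 2111/1000 ≈ 2.1110.
Efficiency = H/L = 2.0378/2.1110 = 96.5%.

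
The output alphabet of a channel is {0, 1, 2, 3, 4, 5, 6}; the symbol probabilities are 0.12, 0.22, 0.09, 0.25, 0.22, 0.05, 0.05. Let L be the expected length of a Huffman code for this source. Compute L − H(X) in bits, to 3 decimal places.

0.027 bits

Entropy H = −Σ p log₂ p ≈ 2.5731 bits.
Huffman merges: 1/20+1/20→1/10; 9/100+1/10→19/100; 3/25+19/100→31/100; 11/50+11/50→11/25; 1/4+31/100→14/25; 11/25+14/25→1. L = 13/5 ≈ 2.6000.
L − H = 2.6000 − 2.5731 = 0.027 bits.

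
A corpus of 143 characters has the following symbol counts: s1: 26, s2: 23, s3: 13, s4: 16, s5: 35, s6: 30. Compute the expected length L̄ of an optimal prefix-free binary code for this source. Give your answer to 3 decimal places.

2.545 bits/symbol

Probabilities are the counts divided by 143.
Repeatedly combine the two least-probable nodes; the expected code length is the sum of the merged weights.
merge 1/11 + 16/143 → 29/143
merge 23/143 + 2/11 → 49/143
merge 29/143 + 30/143 → 59/143
merge 35/143 + 49/143 → 84/143
merge 59/143 + 84/143 → 1
L = 29/143 + 49/143 + 59/143 + 84/143 + 1 = 28/11 ≈ 2.545 bits/symbol.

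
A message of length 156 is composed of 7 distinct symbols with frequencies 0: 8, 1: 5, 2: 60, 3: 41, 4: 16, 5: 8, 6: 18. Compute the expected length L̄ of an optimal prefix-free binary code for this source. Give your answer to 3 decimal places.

2.404 bits/symbol

Probabilities are the counts divided by 156.
Repeatedly combine the two least-probable nodes; the expected code length is the sum of the merged weights.
merge 5/156 + 2/39 → 1/12
merge 2/39 + 1/12 → 7/52
merge 4/39 + 3/26 → 17/78
merge 7/52 + 17/78 → 55/156
merge 41/156 + 55/156 → 8/13
merge 5/13 + 8/13 → 1
L = 1/12 + 7/52 + 17/78 + 55/156 + 8/13 + 1 = 125/52 ≈ 2.404 bits/symbol.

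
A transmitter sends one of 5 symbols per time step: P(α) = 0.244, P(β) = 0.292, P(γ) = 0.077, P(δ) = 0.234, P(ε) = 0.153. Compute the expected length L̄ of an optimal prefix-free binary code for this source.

Repeatedly combine the two least-probable nodes; the expected code length is the sum of the merged weights.
merge 77/1000 + 153/1000 → 23/100
merge 23/100 + 117/500 → 58/125
merge 61/250 + 73/250 → 67/125
merge 58/125 + 67/125 → 1
L = 23/100 + 58/125 + 67/125 + 1 = 223/100 = 2.23 bits/symbol.

2.23 bits/symbol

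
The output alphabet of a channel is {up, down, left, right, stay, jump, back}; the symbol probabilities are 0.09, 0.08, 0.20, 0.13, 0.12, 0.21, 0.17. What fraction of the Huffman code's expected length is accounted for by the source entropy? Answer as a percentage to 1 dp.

Entropy H = −Σ p log₂ p ≈ 2.7257 bits.
Huffman merges: 2/25+9/100→17/100; 3/25+13/100→1/4; 17/100+17/100→17/50; 1/5+21/100→41/100; 1/4+17/50→59/100; 41/100+59/100→1. L = 69/25 ≈ 2.7600.
Efficiency = H/L = 2.7257/2.7600 = 98.8%.

98.8%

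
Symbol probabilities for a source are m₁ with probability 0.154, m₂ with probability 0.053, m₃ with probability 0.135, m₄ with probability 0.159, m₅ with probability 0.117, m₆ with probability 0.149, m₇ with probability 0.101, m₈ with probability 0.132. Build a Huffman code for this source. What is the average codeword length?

2.995 bits/symbol

Repeatedly combine the two least-probable nodes; the expected code length is the sum of the merged weights.
merge 53/1000 + 101/1000 → 77/500
merge 117/1000 + 33/250 → 249/1000
merge 27/200 + 149/1000 → 71/250
merge 77/500 + 77/500 → 77/250
merge 159/1000 + 249/1000 → 51/125
merge 71/250 + 77/250 → 74/125
merge 51/125 + 74/125 → 1
L = 77/500 + 249/1000 + 71/250 + 77/250 + 51/125 + 74/125 + 1 = 599/200 = 2.995 bits/symbol.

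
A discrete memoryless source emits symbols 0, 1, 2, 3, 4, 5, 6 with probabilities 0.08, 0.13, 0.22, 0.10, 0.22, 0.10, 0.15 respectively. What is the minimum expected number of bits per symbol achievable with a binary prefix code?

Repeatedly combine the two least-probable nodes; the expected code length is the sum of the merged weights.
merge 2/25 + 1/10 → 9/50
merge 1/10 + 13/100 → 23/100
merge 3/20 + 9/50 → 33/100
merge 11/50 + 11/50 → 11/25
merge 23/100 + 33/100 → 14/25
merge 11/25 + 14/25 → 1
L = 9/50 + 23/100 + 33/100 + 11/25 + 14/25 + 1 = 137/50 = 2.74 bits/symbol.

2.74 bits/symbol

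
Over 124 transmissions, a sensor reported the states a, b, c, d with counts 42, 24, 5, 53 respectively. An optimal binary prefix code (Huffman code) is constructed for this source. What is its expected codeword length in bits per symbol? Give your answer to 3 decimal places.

1.806 bits/symbol

Probabilities are the counts divided by 124.
Repeatedly combine the two least-probable nodes; the expected code length is the sum of the merged weights.
merge 5/124 + 6/31 → 29/124
merge 29/124 + 21/62 → 71/124
merge 53/124 + 71/124 → 1
L = 29/124 + 71/124 + 1 = 56/31 ≈ 1.806 bits/symbol.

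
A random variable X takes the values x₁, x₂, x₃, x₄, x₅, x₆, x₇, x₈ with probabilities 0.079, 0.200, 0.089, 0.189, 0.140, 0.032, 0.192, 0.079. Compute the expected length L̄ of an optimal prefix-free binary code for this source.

2.887 bits/symbol

Repeatedly combine the two least-probable nodes; the expected code length is the sum of the merged weights.
merge 4/125 + 79/1000 → 111/1000
merge 79/1000 + 89/1000 → 21/125
merge 111/1000 + 7/50 → 251/1000
merge 21/125 + 189/1000 → 357/1000
merge 24/125 + 1/5 → 49/125
merge 251/1000 + 357/1000 → 76/125
merge 49/125 + 76/125 → 1
L = 111/1000 + 21/125 + 251/1000 + 357/1000 + 49/125 + 76/125 + 1 = 2887/1000 = 2.887 bits/symbol.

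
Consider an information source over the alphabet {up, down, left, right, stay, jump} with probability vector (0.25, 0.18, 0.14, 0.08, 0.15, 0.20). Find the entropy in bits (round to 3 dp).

2.509 bits

H = −Σ pᵢ log₂ pᵢ.
−0.25·log₂(0.25) = 0.5000
−0.18·log₂(0.18) = 0.4453
−0.14·log₂(0.14) = 0.3971
−0.08·log₂(0.08) = 0.2915
−0.15·log₂(0.15) = 0.4105
−0.20·log₂(0.20) = 0.4644
Sum ≈ 2.5089 → 2.509 bits.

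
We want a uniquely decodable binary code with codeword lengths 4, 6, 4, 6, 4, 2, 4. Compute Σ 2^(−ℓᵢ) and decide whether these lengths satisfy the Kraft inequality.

0.53125; yes

With common denominator 2^6 = 64: Σ 2^(−ℓᵢ) = 4/64 + 1/64 + 4/64 + 1/64 + 4/64 + 16/64 + 4/64 = 34/64 = 0.53125.
Kraft's inequality requires Σ ≤ 1; here Σ = 0.53125 ≤ 1, so such a prefix code exists.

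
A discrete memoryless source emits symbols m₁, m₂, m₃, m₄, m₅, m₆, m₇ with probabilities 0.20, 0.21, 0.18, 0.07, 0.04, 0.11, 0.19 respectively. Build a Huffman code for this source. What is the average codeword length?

2.7 bits/symbol

Repeatedly combine the two least-probable nodes; the expected code length is the sum of the merged weights.
merge 1/25 + 7/100 → 11/100
merge 11/100 + 11/100 → 11/50
merge 9/50 + 19/100 → 37/100
merge 1/5 + 21/100 → 41/100
merge 11/50 + 37/100 → 59/100
merge 41/100 + 59/100 → 1
L = 11/100 + 11/50 + 37/100 + 41/100 + 59/100 + 1 = 27/10 = 2.7 bits/symbol.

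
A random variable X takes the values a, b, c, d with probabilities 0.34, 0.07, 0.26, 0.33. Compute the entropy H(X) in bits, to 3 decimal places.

H = −Σ pᵢ log₂ pᵢ.
−0.34·log₂(0.34) = 0.5292
−0.07·log₂(0.07) = 0.2686
−0.26·log₂(0.26) = 0.5053
−0.33·log₂(0.33) = 0.5278
Sum ≈ 1.8308 → 1.831 bits.

1.831 bits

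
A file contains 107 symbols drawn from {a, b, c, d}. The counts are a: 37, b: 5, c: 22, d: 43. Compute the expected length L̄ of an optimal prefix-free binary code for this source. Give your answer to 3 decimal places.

Probabilities are the counts divided by 107.
Repeatedly combine the two least-probable nodes; the expected code length is the sum of the merged weights.
merge 5/107 + 22/107 → 27/107
merge 27/107 + 37/107 → 64/107
merge 43/107 + 64/107 → 1
L = 27/107 + 64/107 + 1 = 198/107 ≈ 1.850 bits/symbol.

1.850 bits/symbol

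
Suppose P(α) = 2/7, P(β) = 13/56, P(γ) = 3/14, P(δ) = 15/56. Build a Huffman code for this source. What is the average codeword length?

Repeatedly combine the two least-probable nodes; the expected code length is the sum of the merged weights.
merge 3/14 + 13/56 → 25/56
merge 15/56 + 2/7 → 31/56
merge 25/56 + 31/56 → 1
L = 25/56 + 31/56 + 1 = 2 bits/symbol.

2 bits/symbol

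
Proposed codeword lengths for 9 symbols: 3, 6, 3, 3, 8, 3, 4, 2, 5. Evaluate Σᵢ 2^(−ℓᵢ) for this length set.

0.86328125

With common denominator 2^8 = 256: Σ 2^(−ℓᵢ) = 32/256 + 4/256 + 32/256 + 32/256 + 1/256 + 32/256 + 16/256 + 64/256 + 8/256 = 221/256 = 0.86328125.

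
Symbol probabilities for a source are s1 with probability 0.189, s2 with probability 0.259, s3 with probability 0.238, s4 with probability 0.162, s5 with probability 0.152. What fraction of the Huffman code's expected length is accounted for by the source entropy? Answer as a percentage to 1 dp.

99.0%

Entropy H = −Σ p log₂ p ≈ 2.2905 bits.
Huffman merges: 19/125+81/500→157/500; 189/1000+119/500→427/1000; 259/1000+157/500→573/1000; 427/1000+573/1000→1. L = 1157/500 ≈ 2.3140.
Efficiency = H/L = 2.2905/2.3140 = 99.0%.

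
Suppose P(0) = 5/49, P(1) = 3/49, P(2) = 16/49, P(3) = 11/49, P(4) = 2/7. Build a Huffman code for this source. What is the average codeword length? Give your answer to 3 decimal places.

Repeatedly combine the two least-probable nodes; the expected code length is the sum of the merged weights.
merge 3/49 + 5/49 → 8/49
merge 8/49 + 11/49 → 19/49
merge 2/7 + 16/49 → 30/49
merge 19/49 + 30/49 → 1
L = 8/49 + 19/49 + 30/49 + 1 = 106/49 ≈ 2.163 bits/symbol.

2.163 bits/symbol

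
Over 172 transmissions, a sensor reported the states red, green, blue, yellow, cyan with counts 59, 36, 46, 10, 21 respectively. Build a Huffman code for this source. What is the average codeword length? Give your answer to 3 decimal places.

2.180 bits/symbol

Probabilities are the counts divided by 172.
Repeatedly combine the two least-probable nodes; the expected code length is the sum of the merged weights.
merge 5/86 + 21/172 → 31/172
merge 31/172 + 9/43 → 67/172
merge 23/86 + 59/172 → 105/172
merge 67/172 + 105/172 → 1
L = 31/172 + 67/172 + 105/172 + 1 = 375/172 ≈ 2.180 bits/symbol.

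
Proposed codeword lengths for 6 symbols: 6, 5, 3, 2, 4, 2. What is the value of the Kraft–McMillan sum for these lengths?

0.734375

With common denominator 2^6 = 64: Σ 2^(−ℓᵢ) = 1/64 + 2/64 + 8/64 + 16/64 + 4/64 + 16/64 = 47/64 = 0.734375.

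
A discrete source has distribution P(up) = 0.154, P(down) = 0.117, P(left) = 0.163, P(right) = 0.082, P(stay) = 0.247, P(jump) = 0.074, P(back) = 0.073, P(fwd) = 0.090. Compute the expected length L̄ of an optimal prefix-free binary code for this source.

2.9 bits/symbol

Repeatedly combine the two least-probable nodes; the expected code length is the sum of the merged weights.
merge 73/1000 + 37/500 → 147/1000
merge 41/500 + 9/100 → 43/250
merge 117/1000 + 147/1000 → 33/125
merge 77/500 + 163/1000 → 317/1000
merge 43/250 + 247/1000 → 419/1000
merge 33/125 + 317/1000 → 581/1000
merge 419/1000 + 581/1000 → 1
L = 147/1000 + 43/250 + 33/125 + 317/1000 + 419/1000 + 581/1000 + 1 = 29/10 = 2.9 bits/symbol.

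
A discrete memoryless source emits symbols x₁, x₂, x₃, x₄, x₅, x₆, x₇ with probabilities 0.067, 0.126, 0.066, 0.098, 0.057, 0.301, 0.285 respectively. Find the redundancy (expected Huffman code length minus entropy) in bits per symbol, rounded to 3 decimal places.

Entropy H = −Σ p log₂ p ≈ 2.4981 bits.
Huffman merges: 57/1000+33/500→123/1000; 67/1000+49/500→33/200; 123/1000+63/500→249/1000; 33/200+249/1000→207/500; 57/200+301/1000→293/500; 207/500+293/500→1. L = 2537/1000 ≈ 2.5370.
L − H = 2.5370 − 2.4981 = 0.039 bits.

0.039 bits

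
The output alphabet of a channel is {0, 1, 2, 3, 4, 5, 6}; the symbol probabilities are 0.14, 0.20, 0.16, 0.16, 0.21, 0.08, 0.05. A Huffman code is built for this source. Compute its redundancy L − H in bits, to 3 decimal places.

Entropy H = −Σ p log₂ p ≈ 2.6880 bits.
Huffman merges: 1/20+2/25→13/100; 13/100+7/50→27/100; 4/25+4/25→8/25; 1/5+21/100→41/100; 27/100+8/25→59/100; 41/100+59/100→1. L = 68/25 ≈ 2.7200.
L − H = 2.7200 − 2.6880 = 0.032 bits.

0.032 bits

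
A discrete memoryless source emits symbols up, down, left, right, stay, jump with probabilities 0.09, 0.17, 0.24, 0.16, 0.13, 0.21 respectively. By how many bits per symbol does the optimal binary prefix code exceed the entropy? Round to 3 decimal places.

Entropy H = −Σ p log₂ p ≈ 2.5199 bits.
Huffman merges: 9/100+13/100→11/50; 4/25+17/100→33/100; 21/100+11/50→43/100; 6/25+33/100→57/100; 43/100+57/100→1. L = 51/20 ≈ 2.5500.
L − H = 2.5500 − 2.5199 = 0.030 bits.

0.030 bits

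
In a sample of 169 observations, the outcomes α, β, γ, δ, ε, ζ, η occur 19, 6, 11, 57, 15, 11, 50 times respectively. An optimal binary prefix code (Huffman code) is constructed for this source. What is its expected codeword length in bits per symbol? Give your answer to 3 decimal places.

2.467 bits/symbol

Probabilities are the counts divided by 169.
Repeatedly combine the two least-probable nodes; the expected code length is the sum of the merged weights.
merge 6/169 + 11/169 → 17/169
merge 11/169 + 15/169 → 2/13
merge 17/169 + 19/169 → 36/169
merge 2/13 + 36/169 → 62/169
merge 50/169 + 57/169 → 107/169
merge 62/169 + 107/169 → 1
L = 17/169 + 2/13 + 36/169 + 62/169 + 107/169 + 1 = 417/169 ≈ 2.467 bits/symbol.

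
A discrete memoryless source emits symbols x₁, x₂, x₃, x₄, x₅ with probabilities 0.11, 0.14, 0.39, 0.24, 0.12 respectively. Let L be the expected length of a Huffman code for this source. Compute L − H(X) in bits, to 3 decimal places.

0.072 bits

Entropy H = −Σ p log₂ p ≈ 2.1384 bits.
Huffman merges: 11/100+3/25→23/100; 7/50+23/100→37/100; 6/25+37/100→61/100; 39/100+61/100→1. L = 221/100 ≈ 2.2100.
L − H = 2.2100 − 2.1384 = 0.072 bits.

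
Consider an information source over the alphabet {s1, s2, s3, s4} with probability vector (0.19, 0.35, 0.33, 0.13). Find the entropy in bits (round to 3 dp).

1.896 bits

H = −Σ pᵢ log₂ pᵢ.
−0.19·log₂(0.19) = 0.4552
−0.35·log₂(0.35) = 0.5301
−0.33·log₂(0.33) = 0.5278
−0.13·log₂(0.13) = 0.3826
Sum ≈ 1.8958 → 1.896 bits.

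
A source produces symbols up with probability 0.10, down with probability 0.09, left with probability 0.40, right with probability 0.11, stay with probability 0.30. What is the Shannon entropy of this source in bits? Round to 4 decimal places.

2.0450 bits

H = −Σ pᵢ log₂ pᵢ.
−0.10·log₂(0.10) = 0.3322
−0.09·log₂(0.09) = 0.3127
−0.40·log₂(0.40) = 0.5288
−0.11·log₂(0.11) = 0.3503
−0.30·log₂(0.30) = 0.5211
Sum ≈ 2.0450 → 2.0450 bits.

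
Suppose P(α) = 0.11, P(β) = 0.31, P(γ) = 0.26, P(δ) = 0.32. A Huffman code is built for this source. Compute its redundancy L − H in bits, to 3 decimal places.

Entropy H = −Σ p log₂ p ≈ 1.9054 bits.
Huffman merges: 11/100+13/50→37/100; 31/100+8/25→63/100; 37/100+63/100→1. L = 2 ≈ 2.0000.
L − H = 2.0000 − 1.9054 = 0.095 bits.

0.095 bits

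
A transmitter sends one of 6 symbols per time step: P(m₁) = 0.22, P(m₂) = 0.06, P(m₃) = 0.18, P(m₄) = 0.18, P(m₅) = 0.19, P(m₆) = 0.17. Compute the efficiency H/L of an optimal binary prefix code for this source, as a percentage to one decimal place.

96.7%

Entropy H = −Σ p log₂ p ≈ 2.5045 bits.
Huffman merges: 3/50+17/100→23/100; 9/50+9/50→9/25; 19/100+11/50→41/100; 23/100+9/25→59/100; 41/100+59/100→1. L = 259/100 ≈ 2.5900.
Efficiency = H/L = 2.5045/2.5900 = 96.7%.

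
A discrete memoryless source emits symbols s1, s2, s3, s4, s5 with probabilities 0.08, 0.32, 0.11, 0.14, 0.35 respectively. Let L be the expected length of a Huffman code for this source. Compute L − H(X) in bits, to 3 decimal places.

0.075 bits

Entropy H = −Σ p log₂ p ≈ 2.0950 bits.
Huffman merges: 2/25+11/100→19/100; 7/50+19/100→33/100; 8/25+33/100→13/20; 7/20+13/20→1. L = 217/100 ≈ 2.1700.
L − H = 2.1700 − 2.0950 = 0.075 bits.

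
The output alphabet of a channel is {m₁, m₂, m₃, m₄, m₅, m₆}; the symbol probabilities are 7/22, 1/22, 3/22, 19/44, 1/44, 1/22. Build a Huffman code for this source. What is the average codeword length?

2 bits/symbol

Repeatedly combine the two least-probable nodes; the expected code length is the sum of the merged weights.
merge 1/44 + 1/22 → 3/44
merge 1/22 + 3/44 → 5/44
merge 5/44 + 3/22 → 1/4
merge 1/4 + 7/22 → 25/44
merge 19/44 + 25/44 → 1
L = 3/44 + 5/44 + 1/4 + 25/44 + 1 = 2 bits/symbol.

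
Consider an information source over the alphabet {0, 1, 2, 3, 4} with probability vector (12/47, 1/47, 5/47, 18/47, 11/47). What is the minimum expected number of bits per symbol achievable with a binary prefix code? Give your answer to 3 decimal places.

2.106 bits/symbol

Repeatedly combine the two least-probable nodes; the expected code length is the sum of the merged weights.
merge 1/47 + 5/47 → 6/47
merge 6/47 + 11/47 → 17/47
merge 12/47 + 17/47 → 29/47
merge 18/47 + 29/47 → 1
L = 6/47 + 17/47 + 29/47 + 1 = 99/47 ≈ 2.106 bits/symbol.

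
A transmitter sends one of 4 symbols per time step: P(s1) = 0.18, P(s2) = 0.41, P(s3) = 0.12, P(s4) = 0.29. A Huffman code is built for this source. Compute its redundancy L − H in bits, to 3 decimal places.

Entropy H = −Σ p log₂ p ≈ 1.8577 bits.
Huffman merges: 3/25+9/50→3/10; 29/100+3/10→59/100; 41/100+59/100→1. L = 189/100 ≈ 1.8900.
L − H = 1.8900 − 1.8577 = 0.032 bits.

0.032 bits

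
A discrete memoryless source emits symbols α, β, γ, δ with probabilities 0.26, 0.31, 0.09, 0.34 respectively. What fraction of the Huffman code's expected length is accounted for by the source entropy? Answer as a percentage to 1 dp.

93.5%

Entropy H = −Σ p log₂ p ≈ 1.8709 bits.
Huffman merges: 9/100+13/50→7/20; 31/100+17/50→13/20; 7/20+13/20→1. L = 2 ≈ 2.0000.
Efficiency = H/L = 1.8709/2.0000 = 93.5%.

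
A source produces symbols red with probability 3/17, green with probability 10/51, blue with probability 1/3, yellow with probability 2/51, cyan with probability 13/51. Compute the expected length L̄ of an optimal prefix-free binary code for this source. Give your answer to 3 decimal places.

Repeatedly combine the two least-probable nodes; the expected code length is the sum of the merged weights.
merge 2/51 + 3/17 → 11/51
merge 10/51 + 11/51 → 7/17
merge 13/51 + 1/3 → 10/17
merge 7/17 + 10/17 → 1
L = 11/51 + 7/17 + 10/17 + 1 = 113/51 ≈ 2.216 bits/symbol.

2.216 bits/symbol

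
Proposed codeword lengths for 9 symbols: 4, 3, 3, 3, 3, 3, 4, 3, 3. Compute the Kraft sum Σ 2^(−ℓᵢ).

1

With common denominator 2^4 = 16: Σ 2^(−ℓᵢ) = 1/16 + 2/16 + 2/16 + 2/16 + 2/16 + 2/16 + 1/16 + 2/16 + 2/16 = 16/16 = 1.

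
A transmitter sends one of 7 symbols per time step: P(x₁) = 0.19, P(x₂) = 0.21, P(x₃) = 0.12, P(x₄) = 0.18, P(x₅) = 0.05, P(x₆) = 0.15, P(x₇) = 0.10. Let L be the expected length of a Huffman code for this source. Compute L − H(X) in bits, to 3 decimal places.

0.051 bits

Entropy H = −Σ p log₂ p ≈ 2.6993 bits.
Huffman merges: 1/20+1/10→3/20; 3/25+3/20→27/100; 3/20+9/50→33/100; 19/100+21/100→2/5; 27/100+33/100→3/5; 2/5+3/5→1. L = 11/4 ≈ 2.7500.
L − H = 2.7500 − 2.6993 = 0.051 bits.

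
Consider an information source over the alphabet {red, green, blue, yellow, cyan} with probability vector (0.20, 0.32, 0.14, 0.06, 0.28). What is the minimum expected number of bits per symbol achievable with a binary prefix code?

Repeatedly combine the two least-probable nodes; the expected code length is the sum of the merged weights.
merge 3/50 + 7/50 → 1/5
merge 1/5 + 1/5 → 2/5
merge 7/25 + 8/25 → 3/5
merge 2/5 + 3/5 → 1
L = 1/5 + 2/5 + 3/5 + 1 = 11/5 = 2.2 bits/symbol.

2.2 bits/symbol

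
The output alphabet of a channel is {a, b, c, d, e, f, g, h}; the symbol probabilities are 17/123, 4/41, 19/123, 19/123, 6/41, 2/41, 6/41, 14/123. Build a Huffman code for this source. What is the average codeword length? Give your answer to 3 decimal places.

Repeatedly combine the two least-probable nodes; the expected code length is the sum of the merged weights.
merge 2/41 + 4/41 → 6/41
merge 14/123 + 17/123 → 31/123
merge 6/41 + 6/41 → 12/41
merge 6/41 + 19/123 → 37/123
merge 19/123 + 31/123 → 50/123
merge 12/41 + 37/123 → 73/123
merge 50/123 + 73/123 → 1
L = 6/41 + 31/123 + 12/41 + 37/123 + 50/123 + 73/123 + 1 = 368/123 ≈ 2.992 bits/symbol.

2.992 bits/symbol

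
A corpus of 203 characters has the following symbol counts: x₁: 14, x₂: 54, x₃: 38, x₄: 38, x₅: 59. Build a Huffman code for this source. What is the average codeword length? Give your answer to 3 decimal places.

2.256 bits/symbol

Probabilities are the counts divided by 203.
Repeatedly combine the two least-probable nodes; the expected code length is the sum of the merged weights.
merge 2/29 + 38/203 → 52/203
merge 38/203 + 52/203 → 90/203
merge 54/203 + 59/203 → 113/203
merge 90/203 + 113/203 → 1
L = 52/203 + 90/203 + 113/203 + 1 = 458/203 ≈ 2.256 bits/symbol.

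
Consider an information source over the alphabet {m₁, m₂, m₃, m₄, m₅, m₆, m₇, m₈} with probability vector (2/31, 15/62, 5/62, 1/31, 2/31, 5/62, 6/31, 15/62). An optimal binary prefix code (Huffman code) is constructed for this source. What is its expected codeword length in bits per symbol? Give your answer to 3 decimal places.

2.742 bits/symbol

Repeatedly combine the two least-probable nodes; the expected code length is the sum of the merged weights.
merge 1/31 + 2/31 → 3/31
merge 2/31 + 5/62 → 9/62
merge 5/62 + 3/31 → 11/62
merge 9/62 + 11/62 → 10/31
merge 6/31 + 15/62 → 27/62
merge 15/62 + 10/31 → 35/62
merge 27/62 + 35/62 → 1
L = 3/31 + 9/62 + 11/62 + 10/31 + 27/62 + 35/62 + 1 = 85/31 ≈ 2.742 bits/symbol.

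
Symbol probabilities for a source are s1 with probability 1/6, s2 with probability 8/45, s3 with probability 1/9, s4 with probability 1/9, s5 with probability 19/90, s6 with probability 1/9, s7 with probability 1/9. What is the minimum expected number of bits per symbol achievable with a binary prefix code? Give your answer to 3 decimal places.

2.789 bits/symbol

Repeatedly combine the two least-probable nodes; the expected code length is the sum of the merged weights.
merge 1/9 + 1/9 → 2/9
merge 1/9 + 1/9 → 2/9
merge 1/6 + 8/45 → 31/90
merge 19/90 + 2/9 → 13/30
merge 2/9 + 31/90 → 17/30
merge 13/30 + 17/30 → 1
L = 2/9 + 2/9 + 31/90 + 13/30 + 17/30 + 1 = 251/90 ≈ 2.789 bits/symbol.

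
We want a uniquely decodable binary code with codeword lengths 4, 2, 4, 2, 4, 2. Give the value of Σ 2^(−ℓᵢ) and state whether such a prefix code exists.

0.9375; yes

With common denominator 2^4 = 16: Σ 2^(−ℓᵢ) = 1/16 + 4/16 + 1/16 + 4/16 + 1/16 + 4/16 = 15/16 = 0.9375.
Kraft's inequality requires Σ ≤ 1; here Σ = 0.9375 ≤ 1, so such a prefix code exists.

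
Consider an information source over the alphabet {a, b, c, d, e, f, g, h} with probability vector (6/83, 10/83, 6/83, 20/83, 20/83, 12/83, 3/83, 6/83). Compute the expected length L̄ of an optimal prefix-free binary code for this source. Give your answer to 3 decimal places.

2.771 bits/symbol

Repeatedly combine the two least-probable nodes; the expected code length is the sum of the merged weights.
merge 3/83 + 6/83 → 9/83
merge 6/83 + 6/83 → 12/83
merge 9/83 + 10/83 → 19/83
merge 12/83 + 12/83 → 24/83
merge 19/83 + 20/83 → 39/83
merge 20/83 + 24/83 → 44/83
merge 39/83 + 44/83 → 1
L = 9/83 + 12/83 + 19/83 + 24/83 + 39/83 + 44/83 + 1 = 230/83 ≈ 2.771 bits/symbol.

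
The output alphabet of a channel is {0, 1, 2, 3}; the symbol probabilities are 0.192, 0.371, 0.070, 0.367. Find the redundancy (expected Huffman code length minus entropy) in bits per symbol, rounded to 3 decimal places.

Entropy H = −Σ p log₂ p ≈ 1.7871 bits.
Huffman merges: 7/100+24/125→131/500; 131/500+367/1000→629/1000; 371/1000+629/1000→1. L = 1891/1000 ≈ 1.8910.
L − H = 1.8910 − 1.7871 = 0.104 bits.

0.104 bits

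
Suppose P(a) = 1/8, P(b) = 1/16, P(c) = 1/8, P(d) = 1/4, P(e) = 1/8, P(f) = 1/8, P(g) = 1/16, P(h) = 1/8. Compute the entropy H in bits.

Each probability is a power of 1/2, so log₂(1/p) is an integer.
H = Σ p·log₂(1/p) = 1/8·3 + 1/16·4 + 1/8·3 + 1/4·2 + 1/8·3 + 1/8·3 + 1/16·4 + 1/8·3 = 2.875 bits.

2.875 bits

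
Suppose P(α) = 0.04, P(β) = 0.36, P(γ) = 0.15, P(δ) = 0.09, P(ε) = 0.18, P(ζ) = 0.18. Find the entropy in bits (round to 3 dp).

2.330 bits

H = −Σ pᵢ log₂ pᵢ.
−0.04·log₂(0.04) = 0.1858
−0.36·log₂(0.36) = 0.5306
−0.15·log₂(0.15) = 0.4105
−0.09·log₂(0.09) = 0.3127
−0.18·log₂(0.18) = 0.4453
−0.18·log₂(0.18) = 0.4453
Sum ≈ 2.3302 → 2.330 bits.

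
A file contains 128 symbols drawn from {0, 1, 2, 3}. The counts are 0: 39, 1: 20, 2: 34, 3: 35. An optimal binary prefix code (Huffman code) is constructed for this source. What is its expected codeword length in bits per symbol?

2 bits/symbol

Probabilities are the counts divided by 128.
Repeatedly combine the two least-probable nodes; the expected code length is the sum of the merged weights.
merge 5/32 + 17/64 → 27/64
merge 35/128 + 39/128 → 37/64
merge 27/64 + 37/64 → 1
L = 27/64 + 37/64 + 1 = 2 bits/symbol.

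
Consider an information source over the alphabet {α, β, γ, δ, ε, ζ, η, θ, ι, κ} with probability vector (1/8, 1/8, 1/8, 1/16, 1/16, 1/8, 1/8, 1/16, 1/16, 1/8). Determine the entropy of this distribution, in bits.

3.25 bits

Each probability is a power of 1/2, so log₂(1/p) is an integer.
H = Σ p·log₂(1/p) = 1/8·3 + 1/8·3 + 1/8·3 + 1/16·4 + 1/16·4 + 1/8·3 + 1/8·3 + 1/16·4 + 1/16·4 + 1/8·3 = 3.25 bits.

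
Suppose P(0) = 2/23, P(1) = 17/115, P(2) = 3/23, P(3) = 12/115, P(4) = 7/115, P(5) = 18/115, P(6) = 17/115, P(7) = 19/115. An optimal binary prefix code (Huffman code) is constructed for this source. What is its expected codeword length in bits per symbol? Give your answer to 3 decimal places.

Repeatedly combine the two least-probable nodes; the expected code length is the sum of the merged weights.
merge 7/115 + 2/23 → 17/115
merge 12/115 + 3/23 → 27/115
merge 17/115 + 17/115 → 34/115
merge 17/115 + 18/115 → 7/23
merge 19/115 + 27/115 → 2/5
merge 34/115 + 7/23 → 3/5
merge 2/5 + 3/5 → 1
L = 17/115 + 27/115 + 34/115 + 7/23 + 2/5 + 3/5 + 1 = 343/115 ≈ 2.983 bits/symbol.

2.983 bits/symbol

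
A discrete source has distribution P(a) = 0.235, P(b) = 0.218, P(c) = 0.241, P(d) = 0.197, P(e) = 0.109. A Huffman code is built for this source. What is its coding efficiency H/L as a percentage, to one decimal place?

98.7%

Entropy H = −Σ p log₂ p ≈ 2.2751 bits.
Huffman merges: 109/1000+197/1000→153/500; 109/500+47/200→453/1000; 241/1000+153/500→547/1000; 453/1000+547/1000→1. L = 1153/500 ≈ 2.3060.
Efficiency = H/L = 2.2751/2.3060 = 98.7%.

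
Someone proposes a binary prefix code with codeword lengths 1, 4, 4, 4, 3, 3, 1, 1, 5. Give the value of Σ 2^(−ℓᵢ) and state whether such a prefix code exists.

1.96875; no

With common denominator 2^5 = 32: Σ 2^(−ℓᵢ) = 16/32 + 2/32 + 2/32 + 2/32 + 4/32 + 4/32 + 16/32 + 16/32 + 1/32 = 63/32 = 1.96875.
Kraft's inequality requires Σ ≤ 1; here Σ = 1.96875 > 1, so no such prefix code exists.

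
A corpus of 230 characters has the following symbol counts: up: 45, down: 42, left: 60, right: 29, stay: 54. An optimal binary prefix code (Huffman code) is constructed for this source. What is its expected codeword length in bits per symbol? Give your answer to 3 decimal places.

2.309 bits/symbol

Probabilities are the counts divided by 230.
Repeatedly combine the two least-probable nodes; the expected code length is the sum of the merged weights.
merge 29/230 + 21/115 → 71/230
merge 9/46 + 27/115 → 99/230
merge 6/23 + 71/230 → 131/230
merge 99/230 + 131/230 → 1
L = 71/230 + 99/230 + 131/230 + 1 = 531/230 ≈ 2.309 bits/symbol.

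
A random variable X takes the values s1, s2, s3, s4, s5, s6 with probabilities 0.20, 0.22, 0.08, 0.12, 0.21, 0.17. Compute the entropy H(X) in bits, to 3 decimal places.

2.511 bits

H = −Σ pᵢ log₂ pᵢ.
−0.20·log₂(0.20) = 0.4644
−0.22·log₂(0.22) = 0.4806
−0.08·log₂(0.08) = 0.2915
−0.12·log₂(0.12) = 0.3671
−0.21·log₂(0.21) = 0.4728
−0.17·log₂(0.17) = 0.4346
Sum ≈ 2.5109 → 2.511 bits.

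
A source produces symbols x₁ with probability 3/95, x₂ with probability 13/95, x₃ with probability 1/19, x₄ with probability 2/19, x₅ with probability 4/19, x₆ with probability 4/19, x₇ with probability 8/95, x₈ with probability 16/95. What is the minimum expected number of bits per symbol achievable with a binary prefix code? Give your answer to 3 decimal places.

Repeatedly combine the two least-probable nodes; the expected code length is the sum of the merged weights.
merge 3/95 + 1/19 → 8/95
merge 8/95 + 8/95 → 16/95
merge 2/19 + 13/95 → 23/95
merge 16/95 + 16/95 → 32/95
merge 4/19 + 4/19 → 8/19
merge 23/95 + 32/95 → 11/19
merge 8/19 + 11/19 → 1
L = 8/95 + 16/95 + 23/95 + 32/95 + 8/19 + 11/19 + 1 = 269/95 ≈ 2.832 bits/symbol.

2.832 bits/symbol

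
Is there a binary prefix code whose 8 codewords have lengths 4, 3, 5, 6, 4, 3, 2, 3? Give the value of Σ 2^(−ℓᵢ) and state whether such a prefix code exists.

0.796875; yes

With common denominator 2^6 = 64: Σ 2^(−ℓᵢ) = 4/64 + 8/64 + 2/64 + 1/64 + 4/64 + 8/64 + 16/64 + 8/64 = 51/64 = 0.796875.
Kraft's inequality requires Σ ≤ 1; here Σ = 0.796875 ≤ 1, so such a prefix code exists.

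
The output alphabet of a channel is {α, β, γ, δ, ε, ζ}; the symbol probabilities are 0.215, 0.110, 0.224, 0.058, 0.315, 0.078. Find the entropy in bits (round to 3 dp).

H = −Σ pᵢ log₂ pᵢ.
−0.215·log₂(0.215) = 0.4768
−0.110·log₂(0.110) = 0.3503
−0.224·log₂(0.224) = 0.4835
−0.058·log₂(0.058) = 0.2383
−0.315·log₂(0.315) = 0.5250
−0.078·log₂(0.078) = 0.2871
Sum ≈ 2.3609 → 2.361 bits.

2.361 bits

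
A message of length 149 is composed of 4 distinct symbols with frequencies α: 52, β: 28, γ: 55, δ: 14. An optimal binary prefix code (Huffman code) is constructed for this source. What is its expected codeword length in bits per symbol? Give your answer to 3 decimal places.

1.913 bits/symbol

Probabilities are the counts divided by 149.
Repeatedly combine the two least-probable nodes; the expected code length is the sum of the merged weights.
merge 14/149 + 28/149 → 42/149
merge 42/149 + 52/149 → 94/149
merge 55/149 + 94/149 → 1
L = 42/149 + 94/149 + 1 = 285/149 ≈ 1.913 bits/symbol.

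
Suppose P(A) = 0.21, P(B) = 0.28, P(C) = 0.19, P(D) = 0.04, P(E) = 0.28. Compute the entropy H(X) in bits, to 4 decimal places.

2.1422 bits

H = −Σ pᵢ log₂ pᵢ.
−0.21·log₂(0.21) = 0.4728
−0.28·log₂(0.28) = 0.5142
−0.19·log₂(0.19) = 0.4552
−0.04·log₂(0.04) = 0.1858
−0.28·log₂(0.28) = 0.5142
Sum ≈ 2.1422 → 2.1422 bits.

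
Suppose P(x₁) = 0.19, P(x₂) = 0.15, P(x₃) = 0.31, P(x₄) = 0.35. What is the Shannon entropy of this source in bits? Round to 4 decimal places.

1.9197 bits

H = −Σ pᵢ log₂ pᵢ.
−0.19·log₂(0.19) = 0.4552
−0.15·log₂(0.15) = 0.4105
−0.31·log₂(0.31) = 0.5238
−0.35·log₂(0.35) = 0.5301
Sum ≈ 1.9197 → 1.9197 bits.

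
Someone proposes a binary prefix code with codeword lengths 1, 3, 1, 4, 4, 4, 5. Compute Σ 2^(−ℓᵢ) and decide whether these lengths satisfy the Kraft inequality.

With common denominator 2^5 = 32: Σ 2^(−ℓᵢ) = 16/32 + 4/32 + 16/32 + 2/32 + 2/32 + 2/32 + 1/32 = 43/32 = 1.34375.
Kraft's inequality requires Σ ≤ 1; here Σ = 1.34375 > 1, so no such prefix code exists.

1.34375; no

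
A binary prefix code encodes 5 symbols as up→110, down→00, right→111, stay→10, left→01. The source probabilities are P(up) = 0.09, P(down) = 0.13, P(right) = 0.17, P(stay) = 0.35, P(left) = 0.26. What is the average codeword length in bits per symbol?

L̄ = Σ pᵢ·ℓᵢ = 0.09·3 + 0.13·2 + 0.17·3 + 0.35·2 + 0.26·2 = 2.26 bits/symbol.

2.26 bits/symbol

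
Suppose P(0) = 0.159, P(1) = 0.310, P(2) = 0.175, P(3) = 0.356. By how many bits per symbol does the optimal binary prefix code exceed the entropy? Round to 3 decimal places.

Entropy H = −Σ p log₂ p ≈ 1.9161 bits.
Huffman merges: 159/1000+7/40→167/500; 31/100+167/500→161/250; 89/250+161/250→1. L = 989/500 ≈ 1.9780.
L − H = 1.9780 − 1.9161 = 0.062 bits.

0.062 bits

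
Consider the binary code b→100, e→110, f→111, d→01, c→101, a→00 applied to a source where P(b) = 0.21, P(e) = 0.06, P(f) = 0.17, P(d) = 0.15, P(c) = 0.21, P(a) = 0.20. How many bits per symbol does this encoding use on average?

2.65 bits/symbol

L̄ = Σ pᵢ·ℓᵢ = 0.21·3 + 0.06·3 + 0.17·3 + 0.15·2 + 0.21·3 + 0.20·2 = 2.65 bits/symbol.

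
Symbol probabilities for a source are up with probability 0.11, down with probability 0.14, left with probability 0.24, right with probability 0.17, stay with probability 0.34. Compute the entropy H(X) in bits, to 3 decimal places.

2.205 bits

H = −Σ pᵢ log₂ pᵢ.
−0.11·log₂(0.11) = 0.3503
−0.14·log₂(0.14) = 0.3971
−0.24·log₂(0.24) = 0.4941
−0.17·log₂(0.17) = 0.4346
−0.34·log₂(0.34) = 0.5292
Sum ≈ 2.2053 → 2.205 bits.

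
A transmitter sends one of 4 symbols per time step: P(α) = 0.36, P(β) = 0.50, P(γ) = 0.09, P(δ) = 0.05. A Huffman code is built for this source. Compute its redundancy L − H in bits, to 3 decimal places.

0.081 bits

Entropy H = −Σ p log₂ p ≈ 1.5594 bits.
Huffman merges: 1/20+9/100→7/50; 7/50+9/25→1/2; 1/2+1/2→1. L = 41/25 ≈ 1.6400.
L − H = 1.6400 − 1.5594 = 0.081 bits.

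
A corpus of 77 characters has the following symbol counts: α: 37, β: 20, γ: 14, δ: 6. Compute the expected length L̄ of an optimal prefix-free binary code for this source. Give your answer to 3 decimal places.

1.779 bits/symbol

Probabilities are the counts divided by 77.
Repeatedly combine the two least-probable nodes; the expected code length is the sum of the merged weights.
merge 6/77 + 2/11 → 20/77
merge 20/77 + 20/77 → 40/77
merge 37/77 + 40/77 → 1
L = 20/77 + 40/77 + 1 = 137/77 ≈ 1.779 bits/symbol.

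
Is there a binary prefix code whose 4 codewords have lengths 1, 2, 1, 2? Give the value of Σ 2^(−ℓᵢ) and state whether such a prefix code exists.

With common denominator 2^2 = 4: Σ 2^(−ℓᵢ) = 2/4 + 1/4 + 2/4 + 1/4 = 6/4 = 1.5.
Kraft's inequality requires Σ ≤ 1; here Σ = 1.5 > 1, so no such prefix code exists.

1.5; no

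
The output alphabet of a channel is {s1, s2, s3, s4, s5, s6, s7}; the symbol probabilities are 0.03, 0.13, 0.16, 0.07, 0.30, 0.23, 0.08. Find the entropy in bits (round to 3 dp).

2.526 bits

H = −Σ pᵢ log₂ pᵢ.
−0.03·log₂(0.03) = 0.1518
−0.13·log₂(0.13) = 0.3826
−0.16·log₂(0.16) = 0.4230
−0.07·log₂(0.07) = 0.2686
−0.30·log₂(0.30) = 0.5211
−0.23·log₂(0.23) = 0.4877
−0.08·log₂(0.08) = 0.2915
Sum ≈ 2.5262 → 2.526 bits.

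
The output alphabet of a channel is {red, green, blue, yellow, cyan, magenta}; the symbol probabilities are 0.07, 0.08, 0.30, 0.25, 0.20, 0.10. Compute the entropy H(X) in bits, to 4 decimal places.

2.3777 bits

H = −Σ pᵢ log₂ pᵢ.
−0.07·log₂(0.07) = 0.2686
−0.08·log₂(0.08) = 0.2915
−0.30·log₂(0.30) = 0.5211
−0.25·log₂(0.25) = 0.5000
−0.20·log₂(0.20) = 0.4644
−0.10·log₂(0.10) = 0.3322
Sum ≈ 2.3777 → 2.3777 bits.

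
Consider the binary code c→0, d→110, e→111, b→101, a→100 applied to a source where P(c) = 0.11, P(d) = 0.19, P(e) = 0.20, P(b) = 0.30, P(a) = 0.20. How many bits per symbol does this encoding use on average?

2.78 bits/symbol

L̄ = Σ pᵢ·ℓᵢ = 0.11·1 + 0.19·3 + 0.20·3 + 0.30·3 + 0.20·3 = 2.78 bits/symbol.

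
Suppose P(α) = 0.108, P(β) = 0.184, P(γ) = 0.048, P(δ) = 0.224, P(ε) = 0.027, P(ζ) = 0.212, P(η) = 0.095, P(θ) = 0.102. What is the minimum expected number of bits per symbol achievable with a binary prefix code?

Repeatedly combine the two least-probable nodes; the expected code length is the sum of the merged weights.
merge 27/1000 + 6/125 → 3/40
merge 3/40 + 19/200 → 17/100
merge 51/500 + 27/250 → 21/100
merge 17/100 + 23/125 → 177/500
merge 21/100 + 53/250 → 211/500
merge 28/125 + 177/500 → 289/500
merge 211/500 + 289/500 → 1
L = 3/40 + 17/100 + 21/100 + 177/500 + 211/500 + 289/500 + 1 = 2809/1000 = 2.809 bits/symbol.

2.809 bits/symbol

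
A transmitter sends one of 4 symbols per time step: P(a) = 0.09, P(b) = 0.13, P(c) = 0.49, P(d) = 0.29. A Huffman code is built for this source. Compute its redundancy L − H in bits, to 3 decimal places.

Entropy H = −Σ p log₂ p ≈ 1.7175 bits.
Huffman merges: 9/100+13/100→11/50; 11/50+29/100→51/100; 49/100+51/100→1. L = 173/100 ≈ 1.7300.
L − H = 1.7300 − 1.7175 = 0.013 bits.

0.013 bits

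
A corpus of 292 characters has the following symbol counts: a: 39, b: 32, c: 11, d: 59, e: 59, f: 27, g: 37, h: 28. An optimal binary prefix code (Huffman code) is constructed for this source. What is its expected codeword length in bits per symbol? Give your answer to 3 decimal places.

Probabilities are the counts divided by 292.
Repeatedly combine the two least-probable nodes; the expected code length is the sum of the merged weights.
merge 11/292 + 27/292 → 19/146
merge 7/73 + 8/73 → 15/73
merge 37/292 + 19/146 → 75/292
merge 39/292 + 59/292 → 49/146
merge 59/292 + 15/73 → 119/292
merge 75/292 + 49/146 → 173/292
merge 119/292 + 173/292 → 1
L = 19/146 + 15/73 + 75/292 + 49/146 + 119/292 + 173/292 + 1 = 855/292 ≈ 2.928 bits/symbol.

2.928 bits/symbol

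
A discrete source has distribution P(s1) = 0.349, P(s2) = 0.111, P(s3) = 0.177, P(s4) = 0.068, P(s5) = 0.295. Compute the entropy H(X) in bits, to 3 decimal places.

2.108 bits

H = −Σ pᵢ log₂ pᵢ.
−0.349·log₂(0.349) = 0.5300
−0.111·log₂(0.111) = 0.3520
−0.177·log₂(0.177) = 0.4422
−0.068·log₂(0.068) = 0.2637
−0.295·log₂(0.295) = 0.5196
Sum ≈ 2.1075 → 2.108 bits.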